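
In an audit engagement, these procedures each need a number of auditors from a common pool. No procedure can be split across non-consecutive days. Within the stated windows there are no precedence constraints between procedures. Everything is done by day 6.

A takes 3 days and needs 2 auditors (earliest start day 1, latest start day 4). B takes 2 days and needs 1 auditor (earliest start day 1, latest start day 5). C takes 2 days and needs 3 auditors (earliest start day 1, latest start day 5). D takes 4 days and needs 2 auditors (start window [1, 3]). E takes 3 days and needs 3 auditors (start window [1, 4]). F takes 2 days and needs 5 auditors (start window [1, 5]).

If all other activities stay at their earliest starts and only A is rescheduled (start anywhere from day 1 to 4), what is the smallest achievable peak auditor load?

14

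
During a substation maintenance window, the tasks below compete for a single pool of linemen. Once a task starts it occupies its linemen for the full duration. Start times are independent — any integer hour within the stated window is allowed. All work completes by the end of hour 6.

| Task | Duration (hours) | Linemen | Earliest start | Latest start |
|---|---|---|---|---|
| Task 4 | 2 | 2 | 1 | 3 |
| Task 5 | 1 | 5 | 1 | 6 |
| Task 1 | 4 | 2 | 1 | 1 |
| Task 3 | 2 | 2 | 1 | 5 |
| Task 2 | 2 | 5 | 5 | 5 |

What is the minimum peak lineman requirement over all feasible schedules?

7

Early-start (Task 4@1, Task 5@1, Task 1@1, Task 3@1, Task 2@5) gives peak 11: h1:11  h2:6  h3:2  h4:2  h5:5  h6:5.
Shift Task 5→3.
Schedule Task 4@1, Task 5@3, Task 1@1, Task 3@1, Task 2@5: h1:6  h2:6  h3:7  h4:2  h5:5  h6:5 — peak 7.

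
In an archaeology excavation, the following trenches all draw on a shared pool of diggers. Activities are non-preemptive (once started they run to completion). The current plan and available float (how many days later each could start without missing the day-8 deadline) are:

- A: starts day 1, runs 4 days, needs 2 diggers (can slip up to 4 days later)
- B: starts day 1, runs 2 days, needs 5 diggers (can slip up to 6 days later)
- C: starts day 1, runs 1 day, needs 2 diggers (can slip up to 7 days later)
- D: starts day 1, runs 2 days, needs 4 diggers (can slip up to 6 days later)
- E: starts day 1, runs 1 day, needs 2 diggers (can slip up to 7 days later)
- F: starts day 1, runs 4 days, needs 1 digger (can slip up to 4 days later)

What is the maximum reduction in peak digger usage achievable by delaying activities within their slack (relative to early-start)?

11

Early-start peak: d1:16  d2:12  d3:3  d4:3  d5:0  d6:0  d7:0  d8:0 ⇒ 16.
Leveled (A@1, B@5, C@1, D@7, E@2, F@1): d1:5  d2:5  d3:3  d4:3  d5:5  d6:5  d7:4  d8:4 ⇒ 5.
Reduction 16 − 5 = 11.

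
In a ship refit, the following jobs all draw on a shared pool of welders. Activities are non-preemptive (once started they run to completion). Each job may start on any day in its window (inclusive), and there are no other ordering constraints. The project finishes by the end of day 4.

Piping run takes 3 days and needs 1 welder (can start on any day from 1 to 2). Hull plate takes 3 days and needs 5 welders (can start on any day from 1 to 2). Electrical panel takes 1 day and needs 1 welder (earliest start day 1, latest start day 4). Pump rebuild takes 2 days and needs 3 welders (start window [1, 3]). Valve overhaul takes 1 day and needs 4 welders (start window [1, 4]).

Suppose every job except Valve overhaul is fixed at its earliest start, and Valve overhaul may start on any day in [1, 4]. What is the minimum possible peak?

Valve overhaul@1: d1:14  d2:9  d3:6  d4:0 → peak 14
Valve overhaul@2: d1:10  d2:13  d3:6  d4:0 → peak 13
Valve overhaul@3: d1:10  d2:9  d3:10  d4:0 → peak 10
Valve overhaul@4: d1:10  d2:9  d3:6  d4:4 → peak 10
Best is Valve overhaul@3, peak 10.

10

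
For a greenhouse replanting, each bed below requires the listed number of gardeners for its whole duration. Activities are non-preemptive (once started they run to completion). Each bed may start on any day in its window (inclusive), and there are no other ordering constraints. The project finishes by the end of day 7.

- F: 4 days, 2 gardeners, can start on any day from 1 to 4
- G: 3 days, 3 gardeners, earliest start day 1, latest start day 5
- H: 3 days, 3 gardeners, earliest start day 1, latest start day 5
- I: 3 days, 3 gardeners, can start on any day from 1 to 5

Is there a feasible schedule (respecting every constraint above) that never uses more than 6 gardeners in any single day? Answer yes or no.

yes

Schedule F@1, G@1, H@4, I@5: d1:5  d2:5  d3:5  d4:5  d5:6  d6:6  d7:3 — peak 6 ≤ 6.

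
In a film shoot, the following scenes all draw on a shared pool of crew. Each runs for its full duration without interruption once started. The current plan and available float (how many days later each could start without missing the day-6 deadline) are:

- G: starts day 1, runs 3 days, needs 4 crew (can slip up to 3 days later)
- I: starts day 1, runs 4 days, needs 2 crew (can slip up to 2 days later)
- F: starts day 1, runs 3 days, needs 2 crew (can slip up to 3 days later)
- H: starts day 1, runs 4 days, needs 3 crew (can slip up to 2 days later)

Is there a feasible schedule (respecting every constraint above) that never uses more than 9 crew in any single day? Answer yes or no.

Schedule G@1, I@1, F@4, H@1: d1:9  d2:9  d3:9  d4:7  d5:2  d6:2 — peak 9 ≤ 9.

yes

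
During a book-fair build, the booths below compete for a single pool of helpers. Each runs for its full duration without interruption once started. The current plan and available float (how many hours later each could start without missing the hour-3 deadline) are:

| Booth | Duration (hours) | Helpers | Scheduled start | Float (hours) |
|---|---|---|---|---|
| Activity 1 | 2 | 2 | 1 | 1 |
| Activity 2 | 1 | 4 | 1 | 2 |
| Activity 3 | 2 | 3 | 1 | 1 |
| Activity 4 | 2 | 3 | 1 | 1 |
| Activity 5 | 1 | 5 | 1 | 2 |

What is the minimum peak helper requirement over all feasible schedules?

Early-start (Activity 1@1, Activity 2@1, Activity 3@1, Activity 4@1, Activity 5@1) gives peak 17: h1:17  h2:8  h3:0.
Shift Activity 4→2, Activity 5→3.
Schedule Activity 1@1, Activity 2@1, Activity 3@1, Activity 4@2, Activity 5@3: h1:9  h2:8  h3:8 — peak 9.
Total helper-hours = 25 over 3 hours ⇒ peak ≥ ⌈25/3⌉ = 9, so 9 is optimal.

9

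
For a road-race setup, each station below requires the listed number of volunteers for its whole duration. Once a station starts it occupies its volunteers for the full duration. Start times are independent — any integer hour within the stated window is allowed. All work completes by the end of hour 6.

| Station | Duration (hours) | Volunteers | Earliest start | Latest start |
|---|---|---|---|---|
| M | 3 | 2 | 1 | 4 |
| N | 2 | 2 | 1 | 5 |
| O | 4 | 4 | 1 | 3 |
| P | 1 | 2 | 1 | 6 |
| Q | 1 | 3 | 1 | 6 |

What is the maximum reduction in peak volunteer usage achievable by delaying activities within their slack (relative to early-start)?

Early-start peak: h1:13  h2:8  h3:6  h4:4  h5:0  h6:0 ⇒ 13.
Leveled (M@1, N@4, O@1, P@5, Q@6): h1:6  h2:6  h3:6  h4:6  h5:4  h6:3 ⇒ 6.
Reduction 13 − 6 = 7.

7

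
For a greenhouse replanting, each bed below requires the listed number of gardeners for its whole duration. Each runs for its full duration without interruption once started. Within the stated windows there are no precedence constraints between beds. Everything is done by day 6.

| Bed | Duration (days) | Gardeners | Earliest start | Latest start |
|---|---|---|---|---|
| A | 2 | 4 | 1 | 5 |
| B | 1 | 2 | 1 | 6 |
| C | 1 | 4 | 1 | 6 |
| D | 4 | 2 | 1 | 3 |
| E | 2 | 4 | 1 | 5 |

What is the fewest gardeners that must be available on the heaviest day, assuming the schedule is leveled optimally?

6

Early-start (A@1, B@1, C@1, D@1, E@1) gives peak 16: d1:16  d2:10  d3:2  d4:2  d5:0  d6:0.
Shift C→3, D→2, E→4.
Schedule A@1, B@1, C@3, D@2, E@4: d1:6  d2:6  d3:6  d4:6  d5:6  d6:0 — peak 6.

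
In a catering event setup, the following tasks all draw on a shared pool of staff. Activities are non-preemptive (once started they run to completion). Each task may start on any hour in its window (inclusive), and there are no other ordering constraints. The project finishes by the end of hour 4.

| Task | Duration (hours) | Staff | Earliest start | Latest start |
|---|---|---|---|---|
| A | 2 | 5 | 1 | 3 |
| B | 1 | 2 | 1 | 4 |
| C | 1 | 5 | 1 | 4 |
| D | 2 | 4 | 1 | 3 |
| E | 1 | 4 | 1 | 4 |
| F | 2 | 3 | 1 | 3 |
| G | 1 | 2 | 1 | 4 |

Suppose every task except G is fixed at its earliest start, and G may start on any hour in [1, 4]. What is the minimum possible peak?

23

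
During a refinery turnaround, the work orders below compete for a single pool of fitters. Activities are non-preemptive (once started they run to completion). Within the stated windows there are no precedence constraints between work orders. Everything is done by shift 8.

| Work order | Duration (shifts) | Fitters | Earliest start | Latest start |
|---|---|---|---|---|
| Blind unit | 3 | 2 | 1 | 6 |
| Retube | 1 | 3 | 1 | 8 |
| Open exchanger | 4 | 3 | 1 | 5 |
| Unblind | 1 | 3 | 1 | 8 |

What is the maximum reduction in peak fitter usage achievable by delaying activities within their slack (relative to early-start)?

6

Early-start peak: s1:11  s2:5  s3:5  s4:3  s5:0  s6:0  s7:0  s8:0 ⇒ 11.
Leveled (Blind unit@1, Retube@1, Open exchanger@2, Unblind@6): s1:5  s2:5  s3:5  s4:3  s5:3  s6:3  s7:0  s8:0 ⇒ 5.
Reduction 11 − 5 = 6.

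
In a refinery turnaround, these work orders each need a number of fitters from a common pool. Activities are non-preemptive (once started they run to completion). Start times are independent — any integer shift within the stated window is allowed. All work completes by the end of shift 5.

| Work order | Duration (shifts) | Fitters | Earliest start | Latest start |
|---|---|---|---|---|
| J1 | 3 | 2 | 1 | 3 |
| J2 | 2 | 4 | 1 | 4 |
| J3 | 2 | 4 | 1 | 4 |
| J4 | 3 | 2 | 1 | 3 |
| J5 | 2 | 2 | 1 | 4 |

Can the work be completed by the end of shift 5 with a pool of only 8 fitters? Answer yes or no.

yes

Schedule J1@1, J2@1, J3@3, J4@1, J5@4: s1:8  s2:8  s3:8  s4:6  s5:2 — peak 8 ≤ 8.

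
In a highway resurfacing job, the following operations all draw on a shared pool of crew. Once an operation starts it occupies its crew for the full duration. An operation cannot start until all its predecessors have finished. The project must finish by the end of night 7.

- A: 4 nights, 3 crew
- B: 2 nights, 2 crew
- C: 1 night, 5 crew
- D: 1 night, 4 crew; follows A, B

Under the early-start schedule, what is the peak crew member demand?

Early-start schedule: A@1, B@1, C@1, D@5.
Load per night: night 1: 10, night 2: 5, night 3: 3, night 4: 3, night 5: 4, night 6: 0, night 7: 0.
Peak is 10.

10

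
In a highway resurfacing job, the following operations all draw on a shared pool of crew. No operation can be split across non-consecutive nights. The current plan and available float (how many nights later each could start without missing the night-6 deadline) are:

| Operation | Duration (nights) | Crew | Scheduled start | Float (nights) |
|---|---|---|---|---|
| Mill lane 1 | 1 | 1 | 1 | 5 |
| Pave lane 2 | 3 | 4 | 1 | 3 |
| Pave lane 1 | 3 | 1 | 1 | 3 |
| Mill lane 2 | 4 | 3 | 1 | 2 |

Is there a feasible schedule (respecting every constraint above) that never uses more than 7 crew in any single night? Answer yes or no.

Schedule Mill lane 1@1, Pave lane 2@1, Pave lane 1@4, Mill lane 2@2: n1:5  n2:7  n3:7  n4:4  n5:4  n6:1 — peak 7 ≤ 7.

yes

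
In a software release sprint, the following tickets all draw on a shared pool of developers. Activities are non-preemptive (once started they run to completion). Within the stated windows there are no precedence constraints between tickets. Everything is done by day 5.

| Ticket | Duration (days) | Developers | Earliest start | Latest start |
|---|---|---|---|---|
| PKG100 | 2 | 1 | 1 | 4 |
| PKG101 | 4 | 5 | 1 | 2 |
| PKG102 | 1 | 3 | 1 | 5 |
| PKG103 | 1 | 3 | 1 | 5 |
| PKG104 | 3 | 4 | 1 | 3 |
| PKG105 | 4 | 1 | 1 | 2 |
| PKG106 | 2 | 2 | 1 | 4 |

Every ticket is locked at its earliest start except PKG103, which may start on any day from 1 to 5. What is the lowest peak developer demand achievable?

16

PKG103@1: d1:19  d2:13  d3:10  d4:6  d5:0 → peak 19
PKG103@2: d1:16  d2:16  d3:10  d4:6  d5:0 → peak 16
PKG103@3: d1:16  d2:13  d3:13  d4:6  d5:0 → peak 16
PKG103@4: d1:16  d2:13  d3:10  d4:9  d5:0 → peak 16
PKG103@5: d1:16  d2:13  d3:10  d4:6  d5:3 → peak 16
Best is PKG103@2, peak 16.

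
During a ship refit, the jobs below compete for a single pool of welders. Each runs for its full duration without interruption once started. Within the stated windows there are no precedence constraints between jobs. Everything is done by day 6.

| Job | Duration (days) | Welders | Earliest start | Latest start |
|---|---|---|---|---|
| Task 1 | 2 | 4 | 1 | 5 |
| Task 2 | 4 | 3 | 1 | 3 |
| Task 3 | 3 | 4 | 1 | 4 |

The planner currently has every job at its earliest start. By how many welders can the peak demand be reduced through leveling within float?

4

Early-start peak: d1:11  d2:11  d3:7  d4:3  d5:0  d6:0 ⇒ 11.
Leveled (Task 1@1, Task 2@1, Task 3@3): d1:7  d2:7  d3:7  d4:7  d5:4  d6:0 ⇒ 7.
Reduction 11 − 7 = 4.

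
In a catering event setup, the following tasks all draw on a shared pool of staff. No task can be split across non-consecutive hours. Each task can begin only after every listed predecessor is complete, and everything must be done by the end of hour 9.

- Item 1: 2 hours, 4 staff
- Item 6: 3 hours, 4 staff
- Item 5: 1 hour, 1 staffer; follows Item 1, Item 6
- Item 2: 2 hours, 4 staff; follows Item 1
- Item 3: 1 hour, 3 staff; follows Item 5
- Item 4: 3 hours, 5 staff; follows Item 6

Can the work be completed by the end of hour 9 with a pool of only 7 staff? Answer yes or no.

The minimum achievable peak is 8; 7 < 8, so no feasible schedule stays within the cap.

no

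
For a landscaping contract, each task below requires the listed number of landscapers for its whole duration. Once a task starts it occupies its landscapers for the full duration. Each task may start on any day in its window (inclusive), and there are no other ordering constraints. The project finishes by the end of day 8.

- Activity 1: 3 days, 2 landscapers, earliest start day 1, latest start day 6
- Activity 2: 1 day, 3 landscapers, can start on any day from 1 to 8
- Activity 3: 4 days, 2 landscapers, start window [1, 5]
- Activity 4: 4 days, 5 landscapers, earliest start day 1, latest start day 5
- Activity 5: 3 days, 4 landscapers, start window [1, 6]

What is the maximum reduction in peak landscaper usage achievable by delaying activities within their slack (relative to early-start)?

9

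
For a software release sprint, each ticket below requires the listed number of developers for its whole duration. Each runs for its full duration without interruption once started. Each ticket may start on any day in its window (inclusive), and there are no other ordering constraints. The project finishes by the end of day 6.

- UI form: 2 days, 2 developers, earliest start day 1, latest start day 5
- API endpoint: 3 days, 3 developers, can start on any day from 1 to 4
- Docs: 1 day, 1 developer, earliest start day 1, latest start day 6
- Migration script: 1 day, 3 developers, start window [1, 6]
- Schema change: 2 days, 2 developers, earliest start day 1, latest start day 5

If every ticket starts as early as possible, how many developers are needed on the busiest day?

Early-start schedule: UI form@1, API endpoint@1, Docs@1, Migration script@1, Schema change@1.
Load per day: day 1: 11, day 2: 7, day 3: 3, day 4: 0, day 5: 0, day 6: 0.
Peak is 11.

11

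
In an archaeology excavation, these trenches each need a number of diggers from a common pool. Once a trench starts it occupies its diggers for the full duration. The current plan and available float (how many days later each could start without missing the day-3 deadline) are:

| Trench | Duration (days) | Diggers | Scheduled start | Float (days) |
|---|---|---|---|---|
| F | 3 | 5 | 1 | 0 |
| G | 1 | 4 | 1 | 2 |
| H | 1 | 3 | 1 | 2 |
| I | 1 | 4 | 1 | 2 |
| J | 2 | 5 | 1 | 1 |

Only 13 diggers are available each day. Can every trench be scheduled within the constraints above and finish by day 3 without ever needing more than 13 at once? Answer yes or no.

yes

Schedule F@1, G@1, H@2, I@1, J@2: d1:13  d2:13  d3:10 — peak 13 ≤ 13.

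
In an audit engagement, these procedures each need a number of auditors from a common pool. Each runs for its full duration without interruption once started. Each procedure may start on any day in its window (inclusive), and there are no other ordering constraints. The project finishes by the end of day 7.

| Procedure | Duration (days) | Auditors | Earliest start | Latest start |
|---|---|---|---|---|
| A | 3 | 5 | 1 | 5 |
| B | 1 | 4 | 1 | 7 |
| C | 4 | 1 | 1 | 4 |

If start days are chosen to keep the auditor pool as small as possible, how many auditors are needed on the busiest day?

Early-start (A@1, B@1, C@1) gives peak 10: d1:10  d2:6  d3:6  d4:1  d5:0  d6:0  d7:0.
Shift B→4, C→4.
Schedule A@1, B@4, C@4: d1:5  d2:5  d3:5  d4:5  d5:1  d6:1  d7:1 — peak 5.

5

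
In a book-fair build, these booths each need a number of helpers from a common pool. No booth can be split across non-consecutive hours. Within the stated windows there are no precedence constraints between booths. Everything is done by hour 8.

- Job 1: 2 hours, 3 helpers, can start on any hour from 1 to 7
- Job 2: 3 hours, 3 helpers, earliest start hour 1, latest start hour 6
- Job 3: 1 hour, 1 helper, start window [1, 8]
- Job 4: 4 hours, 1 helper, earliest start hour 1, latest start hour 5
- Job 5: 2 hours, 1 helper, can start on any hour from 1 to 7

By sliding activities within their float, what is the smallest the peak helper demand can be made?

4

Early-start (Job 1@1, Job 2@1, Job 3@1, Job 4@1, Job 5@1) gives peak 9: h1:9  h2:8  h3:4  h4:1  h5:0  h6:0  h7:0  h8:0.
Shift Job 2→3, Job 4→2, Job 5→6.
Schedule Job 1@1, Job 2@3, Job 3@1, Job 4@2, Job 5@6: h1:4  h2:4  h3:4  h4:4  h5:4  h6:1  h7:1  h8:0 — peak 4.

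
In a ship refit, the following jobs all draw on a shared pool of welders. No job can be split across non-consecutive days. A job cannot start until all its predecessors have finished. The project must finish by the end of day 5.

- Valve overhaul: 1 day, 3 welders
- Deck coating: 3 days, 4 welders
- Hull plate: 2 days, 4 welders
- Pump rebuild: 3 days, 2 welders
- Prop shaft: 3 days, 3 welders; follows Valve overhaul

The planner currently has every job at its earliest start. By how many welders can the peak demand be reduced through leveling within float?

4

Early-start peak: d1:13  d2:13  d3:9  d4:3  d5:0 ⇒ 13.
Leveled (Valve overhaul@1, Deck coating@1, Hull plate@4, Pump rebuild@1, Prop shaft@2): d1:9  d2:9  d3:9  d4:7  d5:4 ⇒ 9.
Reduction 13 − 9 = 4.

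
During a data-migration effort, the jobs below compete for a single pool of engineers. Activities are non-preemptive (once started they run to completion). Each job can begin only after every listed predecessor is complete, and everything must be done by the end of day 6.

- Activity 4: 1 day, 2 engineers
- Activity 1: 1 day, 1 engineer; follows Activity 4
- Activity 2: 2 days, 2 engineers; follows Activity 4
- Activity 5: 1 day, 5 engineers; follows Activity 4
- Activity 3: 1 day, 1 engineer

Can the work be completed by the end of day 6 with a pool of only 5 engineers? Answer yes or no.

yes

Schedule Activity 4@1, Activity 1@2, Activity 2@2, Activity 5@4, Activity 3@1: d1:3  d2:3  d3:2  d4:5  d5:0  d6:0 — peak 5 ≤ 5.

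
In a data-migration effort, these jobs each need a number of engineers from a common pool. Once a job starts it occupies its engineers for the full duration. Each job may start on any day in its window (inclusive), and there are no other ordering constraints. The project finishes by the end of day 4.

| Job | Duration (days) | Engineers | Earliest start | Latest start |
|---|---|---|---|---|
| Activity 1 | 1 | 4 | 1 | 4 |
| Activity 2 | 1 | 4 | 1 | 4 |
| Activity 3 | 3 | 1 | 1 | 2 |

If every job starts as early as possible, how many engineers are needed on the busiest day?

Early-start schedule: Activity 1@1, Activity 2@1, Activity 3@1.
Load per day: day 1: 9, day 2: 1, day 3: 1, day 4: 0.
Peak is 9.

9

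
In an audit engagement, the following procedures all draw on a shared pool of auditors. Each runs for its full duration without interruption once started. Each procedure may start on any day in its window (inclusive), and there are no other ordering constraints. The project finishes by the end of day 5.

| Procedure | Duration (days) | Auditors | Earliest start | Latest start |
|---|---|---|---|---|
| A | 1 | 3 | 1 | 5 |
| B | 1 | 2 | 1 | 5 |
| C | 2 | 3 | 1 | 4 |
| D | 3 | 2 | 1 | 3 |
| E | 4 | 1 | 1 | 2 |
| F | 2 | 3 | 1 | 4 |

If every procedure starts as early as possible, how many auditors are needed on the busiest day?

Early-start schedule: A@1, B@1, C@1, D@1, E@1, F@1.
Load per day: day 1: 14, day 2: 9, day 3: 3, day 4: 1, day 5: 0.
Peak is 14.

14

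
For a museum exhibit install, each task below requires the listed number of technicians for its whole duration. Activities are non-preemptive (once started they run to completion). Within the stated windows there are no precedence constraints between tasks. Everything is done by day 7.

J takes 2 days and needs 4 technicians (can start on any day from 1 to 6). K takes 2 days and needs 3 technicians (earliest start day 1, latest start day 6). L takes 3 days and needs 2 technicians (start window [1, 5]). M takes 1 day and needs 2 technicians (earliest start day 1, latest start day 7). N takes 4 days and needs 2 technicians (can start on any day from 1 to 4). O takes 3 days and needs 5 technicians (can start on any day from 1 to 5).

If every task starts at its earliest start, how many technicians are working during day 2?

At early start, day 2 has: J, K, L, N, O.
Demand: 4 + 3 + 2 + 2 + 5 = 16.

16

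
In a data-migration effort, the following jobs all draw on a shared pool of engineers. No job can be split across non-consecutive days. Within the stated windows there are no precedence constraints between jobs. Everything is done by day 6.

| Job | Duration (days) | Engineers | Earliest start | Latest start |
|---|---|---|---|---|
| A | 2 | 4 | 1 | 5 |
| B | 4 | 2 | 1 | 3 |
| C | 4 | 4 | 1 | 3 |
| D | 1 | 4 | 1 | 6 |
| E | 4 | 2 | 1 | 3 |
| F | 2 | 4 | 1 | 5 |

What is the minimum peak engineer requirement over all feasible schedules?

10

Early-start (A@1, B@1, C@1, D@1, E@1, F@1) gives peak 20: d1:20  d2:16  d3:8  d4:8  d5:0  d6:0.
Shift D→5, E→3, F→5.
Schedule A@1, B@1, C@1, D@5, E@3, F@5: d1:10  d2:10  d3:8  d4:8  d5:10  d6:6 — peak 10.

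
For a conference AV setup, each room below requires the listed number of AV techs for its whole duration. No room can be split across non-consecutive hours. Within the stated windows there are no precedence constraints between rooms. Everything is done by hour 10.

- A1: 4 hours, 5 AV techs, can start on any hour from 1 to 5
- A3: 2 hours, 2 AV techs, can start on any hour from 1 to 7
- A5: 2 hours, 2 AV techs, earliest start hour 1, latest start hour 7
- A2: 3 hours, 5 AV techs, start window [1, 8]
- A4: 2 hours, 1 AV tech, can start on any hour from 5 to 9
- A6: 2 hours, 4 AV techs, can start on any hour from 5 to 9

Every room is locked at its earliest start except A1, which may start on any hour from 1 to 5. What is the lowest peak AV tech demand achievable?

A1@1: h1:14  h2:14  h3:10  h4:5  h5:5  h6:5  h7:0  h8:0  h9:0  h10:0 → peak 14
A1@2: h1:9  h2:14  h3:10  h4:5  h5:10  h6:5  h7:0  h8:0  h9:0  h10:0 → peak 14
A1@3: h1:9  h2:9  h3:10  h4:5  h5:10  h6:10  h7:0  h8:0  h9:0  h10:0 → peak 10
A1@4: h1:9  h2:9  h3:5  h4:5  h5:10  h6:10  h7:5  h8:0  h9:0  h10:0 → peak 10
A1@5: h1:9  h2:9  h3:5  h4:0  h5:10  h6:10  h7:5  h8:5  h9:0  h10:0 → peak 10
Best is A1@3, peak 10.

10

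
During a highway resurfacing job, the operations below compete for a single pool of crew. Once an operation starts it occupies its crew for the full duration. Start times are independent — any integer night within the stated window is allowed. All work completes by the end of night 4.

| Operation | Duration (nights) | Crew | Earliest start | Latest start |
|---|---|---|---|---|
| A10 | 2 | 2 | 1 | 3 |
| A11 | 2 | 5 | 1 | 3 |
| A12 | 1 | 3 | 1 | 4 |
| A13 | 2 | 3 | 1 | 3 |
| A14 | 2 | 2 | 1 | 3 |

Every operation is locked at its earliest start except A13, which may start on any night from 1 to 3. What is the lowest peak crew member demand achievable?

A13@1: n1:15  n2:12  n3:0  n4:0 → peak 15
A13@2: n1:12  n2:12  n3:3  n4:0 → peak 12
A13@3: n1:12  n2:9  n3:3  n4:3 → peak 12
Best is A13@2, peak 12.

12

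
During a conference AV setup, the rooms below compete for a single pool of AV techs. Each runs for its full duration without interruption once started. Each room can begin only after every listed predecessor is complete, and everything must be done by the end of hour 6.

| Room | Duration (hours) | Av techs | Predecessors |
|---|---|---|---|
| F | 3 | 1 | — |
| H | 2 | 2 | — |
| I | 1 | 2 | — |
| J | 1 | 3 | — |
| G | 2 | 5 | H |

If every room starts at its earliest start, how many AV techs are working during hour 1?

8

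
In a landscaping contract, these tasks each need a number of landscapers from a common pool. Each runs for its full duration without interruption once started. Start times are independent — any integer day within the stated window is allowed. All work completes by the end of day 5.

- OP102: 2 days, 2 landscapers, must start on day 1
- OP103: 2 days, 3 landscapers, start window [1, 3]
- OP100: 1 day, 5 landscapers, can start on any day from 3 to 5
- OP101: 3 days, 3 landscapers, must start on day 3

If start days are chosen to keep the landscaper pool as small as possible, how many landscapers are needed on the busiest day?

8

Schedule OP102@1, OP103@1, OP100@3, OP101@3: d1:5  d2:5  d3:8  d4:3  d5:3 — peak 8.
No arrangement of the 9 feasible schedules does better.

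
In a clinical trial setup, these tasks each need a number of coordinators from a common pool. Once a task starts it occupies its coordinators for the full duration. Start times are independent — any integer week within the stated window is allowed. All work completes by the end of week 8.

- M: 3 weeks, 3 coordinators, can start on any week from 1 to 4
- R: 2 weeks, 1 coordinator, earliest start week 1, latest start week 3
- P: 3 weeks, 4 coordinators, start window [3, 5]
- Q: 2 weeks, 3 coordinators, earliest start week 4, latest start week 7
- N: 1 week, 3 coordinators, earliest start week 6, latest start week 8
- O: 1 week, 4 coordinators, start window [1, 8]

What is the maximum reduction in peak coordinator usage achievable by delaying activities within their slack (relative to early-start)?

1

Early-start peak: w1:8  w2:4  w3:7  w4:7  w5:7  w6:3  w7:0  w8:0 ⇒ 8.
Leveled (M@1, R@1, P@3, Q@4, N@6, O@6): w1:4  w2:4  w3:7  w4:7  w5:7  w6:7  w7:0  w8:0 ⇒ 7.
Reduction 8 − 7 = 1.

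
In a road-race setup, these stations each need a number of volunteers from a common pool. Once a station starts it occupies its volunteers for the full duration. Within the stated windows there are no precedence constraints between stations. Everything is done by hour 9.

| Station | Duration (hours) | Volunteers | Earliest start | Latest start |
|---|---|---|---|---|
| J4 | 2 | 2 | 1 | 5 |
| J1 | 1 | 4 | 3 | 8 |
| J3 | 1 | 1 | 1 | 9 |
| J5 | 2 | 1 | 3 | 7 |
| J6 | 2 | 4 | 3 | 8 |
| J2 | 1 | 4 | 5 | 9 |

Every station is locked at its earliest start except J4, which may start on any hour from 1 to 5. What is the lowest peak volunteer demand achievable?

J4@1: h1:3  h2:2  h3:9  h4:5  h5:4  h6:0  h7:0  h8:0  h9:0 → peak 9
J4@2: h1:1  h2:2  h3:11  h4:5  h5:4  h6:0  h7:0  h8:0  h9:0 → peak 11
J4@3: h1:1  h2:0  h3:11  h4:7  h5:4  h6:0  h7:0  h8:0  h9:0 → peak 11
J4@4: h1:1  h2:0  h3:9  h4:7  h5:6  h6:0  h7:0  h8:0  h9:0 → peak 9
J4@5: h1:1  h2:0  h3:9  h4:5  h5:6  h6:2  h7:0  h8:0  h9:0 → peak 9
Best is J4@1, peak 9.

9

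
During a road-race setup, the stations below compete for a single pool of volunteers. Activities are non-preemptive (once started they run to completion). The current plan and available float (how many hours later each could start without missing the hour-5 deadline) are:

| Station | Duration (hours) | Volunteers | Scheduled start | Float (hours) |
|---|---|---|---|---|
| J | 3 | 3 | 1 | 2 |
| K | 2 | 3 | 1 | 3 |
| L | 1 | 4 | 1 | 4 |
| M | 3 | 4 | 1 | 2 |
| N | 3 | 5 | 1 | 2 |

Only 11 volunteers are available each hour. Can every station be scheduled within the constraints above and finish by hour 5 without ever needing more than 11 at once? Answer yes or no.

no

The minimum achievable peak is 12; 11 < 12, so no feasible schedule stays within the cap.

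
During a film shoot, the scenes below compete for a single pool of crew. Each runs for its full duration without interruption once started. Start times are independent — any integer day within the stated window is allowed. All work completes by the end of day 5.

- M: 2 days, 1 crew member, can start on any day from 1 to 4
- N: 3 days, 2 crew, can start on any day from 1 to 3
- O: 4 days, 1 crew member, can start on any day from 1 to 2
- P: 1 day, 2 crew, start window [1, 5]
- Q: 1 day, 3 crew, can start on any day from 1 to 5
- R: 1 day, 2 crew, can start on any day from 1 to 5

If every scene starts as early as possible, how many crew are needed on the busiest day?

Early-start schedule: M@1, N@1, O@1, P@1, Q@1, R@1.
Load per day: day 1: 11, day 2: 4, day 3: 3, day 4: 1, day 5: 0.
Peak is 11.

11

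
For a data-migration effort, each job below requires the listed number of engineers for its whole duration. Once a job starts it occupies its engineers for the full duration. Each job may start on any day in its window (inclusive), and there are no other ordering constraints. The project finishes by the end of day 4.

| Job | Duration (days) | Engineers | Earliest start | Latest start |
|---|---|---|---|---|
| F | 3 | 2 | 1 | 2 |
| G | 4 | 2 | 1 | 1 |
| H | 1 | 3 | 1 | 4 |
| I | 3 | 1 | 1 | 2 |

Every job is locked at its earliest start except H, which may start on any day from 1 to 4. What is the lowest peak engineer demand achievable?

5

H@1: d1:8  d2:5  d3:5  d4:2 → peak 8
H@2: d1:5  d2:8  d3:5  d4:2 → peak 8
H@3: d1:5  d2:5  d3:8  d4:2 → peak 8
H@4: d1:5  d2:5  d3:5  d4:5 → peak 5
Best is H@4, peak 5.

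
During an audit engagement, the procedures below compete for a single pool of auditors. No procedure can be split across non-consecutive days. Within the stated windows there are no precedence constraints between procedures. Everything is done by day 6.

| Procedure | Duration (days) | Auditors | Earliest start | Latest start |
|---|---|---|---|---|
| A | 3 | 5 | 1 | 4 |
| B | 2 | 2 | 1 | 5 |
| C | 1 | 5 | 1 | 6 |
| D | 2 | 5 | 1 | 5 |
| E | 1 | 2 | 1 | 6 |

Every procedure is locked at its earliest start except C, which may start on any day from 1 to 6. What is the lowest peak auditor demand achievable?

14

C@1: d1:19  d2:12  d3:5  d4:0  d5:0  d6:0 → peak 19
C@2: d1:14  d2:17  d3:5  d4:0  d5:0  d6:0 → peak 17
C@3: d1:14  d2:12  d3:10  d4:0  d5:0  d6:0 → peak 14
C@4: d1:14  d2:12  d3:5  d4:5  d5:0  d6:0 → peak 14
C@5: d1:14  d2:12  d3:5  d4:0  d5:5  d6:0 → peak 14
C@6: d1:14  d2:12  d3:5  d4:0  d5:0  d6:5 → peak 14
Best is C@3, peak 14.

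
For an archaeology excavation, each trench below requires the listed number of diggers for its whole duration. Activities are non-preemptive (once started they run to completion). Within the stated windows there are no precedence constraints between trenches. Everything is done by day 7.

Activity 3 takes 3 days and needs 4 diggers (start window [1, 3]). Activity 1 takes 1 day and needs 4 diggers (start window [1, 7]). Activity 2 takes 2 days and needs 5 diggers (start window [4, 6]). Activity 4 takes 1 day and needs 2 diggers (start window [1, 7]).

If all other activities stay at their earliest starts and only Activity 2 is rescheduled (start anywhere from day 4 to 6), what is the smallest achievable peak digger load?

Activity 2@4: d1:10  d2:4  d3:4  d4:5  d5:5  d6:0  d7:0 → peak 10
Activity 2@5: d1:10  d2:4  d3:4  d4:0  d5:5  d6:5  d7:0 → peak 10
Activity 2@6: d1:10  d2:4  d3:4  d4:0  d5:0  d6:5  d7:5 → peak 10
Best is Activity 2@4, peak 10.

10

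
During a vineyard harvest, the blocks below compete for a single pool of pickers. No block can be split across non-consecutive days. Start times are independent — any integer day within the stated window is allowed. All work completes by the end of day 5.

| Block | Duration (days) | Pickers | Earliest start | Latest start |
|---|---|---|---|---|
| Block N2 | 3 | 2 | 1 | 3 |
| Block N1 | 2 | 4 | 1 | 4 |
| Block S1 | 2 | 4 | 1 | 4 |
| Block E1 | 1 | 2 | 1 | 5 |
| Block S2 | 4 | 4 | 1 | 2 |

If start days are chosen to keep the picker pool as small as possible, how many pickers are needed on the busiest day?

10

Early-start (Block N2@1, Block N1@1, Block S1@1, Block E1@1, Block S2@1) gives peak 16: d1:16  d2:14  d3:6  d4:4  d5:0.
Shift Block S1→3, Block S2→2.
Schedule Block N2@1, Block N1@1, Block S1@3, Block E1@1, Block S2@2: d1:8  d2:10  d3:10  d4:8  d5:4 — peak 10.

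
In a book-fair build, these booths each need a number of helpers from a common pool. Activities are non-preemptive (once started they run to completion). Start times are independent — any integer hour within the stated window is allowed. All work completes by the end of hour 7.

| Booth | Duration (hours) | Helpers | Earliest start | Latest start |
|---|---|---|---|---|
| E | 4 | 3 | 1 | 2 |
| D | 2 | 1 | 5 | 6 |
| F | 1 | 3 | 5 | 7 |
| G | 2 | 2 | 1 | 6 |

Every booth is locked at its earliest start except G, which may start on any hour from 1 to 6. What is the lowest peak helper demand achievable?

4

G@1: h1:5  h2:5  h3:3  h4:3  h5:4  h6:1  h7:0 → peak 5
G@2: h1:3  h2:5  h3:5  h4:3  h5:4  h6:1  h7:0 → peak 5
G@3: h1:3  h2:3  h3:5  h4:5  h5:4  h6:1  h7:0 → peak 5
G@4: h1:3  h2:3  h3:3  h4:5  h5:6  h6:1  h7:0 → peak 6
G@5: h1:3  h2:3  h3:3  h4:3  h5:6  h6:3  h7:0 → peak 6
G@6: h1:3  h2:3  h3:3  h4:3  h5:4  h6:3  h7:2 → peak 4
Best is G@6, peak 4.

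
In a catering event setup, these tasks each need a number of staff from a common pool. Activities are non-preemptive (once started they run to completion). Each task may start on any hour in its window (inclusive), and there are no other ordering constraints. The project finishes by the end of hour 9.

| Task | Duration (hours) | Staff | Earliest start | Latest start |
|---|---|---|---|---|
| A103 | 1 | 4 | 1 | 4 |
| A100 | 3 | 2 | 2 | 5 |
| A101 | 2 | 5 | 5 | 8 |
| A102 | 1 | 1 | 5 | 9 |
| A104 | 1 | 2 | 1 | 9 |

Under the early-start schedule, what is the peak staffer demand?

6

Early-start schedule: A103@1, A100@2, A101@5, A102@5, A104@1.
Load per hour: hour 1: 6, hour 2: 2, hour 3: 2, hour 4: 2, hour 5: 6, hour 6: 5, hour 7: 0, hour 8: 0, hour 9: 0.
Peak is 6.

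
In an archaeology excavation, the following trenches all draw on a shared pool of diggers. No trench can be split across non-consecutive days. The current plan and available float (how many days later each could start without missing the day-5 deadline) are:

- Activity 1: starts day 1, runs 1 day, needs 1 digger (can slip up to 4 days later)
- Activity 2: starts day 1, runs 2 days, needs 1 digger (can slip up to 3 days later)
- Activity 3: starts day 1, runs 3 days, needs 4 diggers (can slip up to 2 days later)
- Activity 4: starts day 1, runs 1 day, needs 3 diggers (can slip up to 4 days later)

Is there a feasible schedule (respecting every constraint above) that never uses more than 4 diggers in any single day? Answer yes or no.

yes

Schedule Activity 1@1, Activity 2@1, Activity 3@3, Activity 4@2: d1:2  d2:4  d3:4  d4:4  d5:4 — peak 4 ≤ 4.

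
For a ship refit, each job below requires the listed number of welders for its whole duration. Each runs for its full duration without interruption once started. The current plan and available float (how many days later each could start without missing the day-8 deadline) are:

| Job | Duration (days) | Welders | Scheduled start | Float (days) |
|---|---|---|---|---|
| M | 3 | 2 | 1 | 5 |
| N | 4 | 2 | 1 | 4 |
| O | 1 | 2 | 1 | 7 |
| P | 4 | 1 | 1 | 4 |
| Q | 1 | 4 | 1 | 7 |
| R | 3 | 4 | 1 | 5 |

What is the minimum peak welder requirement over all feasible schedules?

5

Early-start (M@1, N@1, O@1, P@1, Q@1, R@1) gives peak 15: d1:15  d2:9  d3:9  d4:3  d5:0  d6:0  d7:0  d8:0.
Shift O→4, Q→5, R→6.
Schedule M@1, N@1, O@4, P@1, Q@5, R@6: d1:5  d2:5  d3:5  d4:5  d5:4  d6:4  d7:4  d8:4 — peak 5.
Total welder-days = 36 over 8 days ⇒ peak ≥ ⌈36/8⌉ = 5, so 5 is optimal.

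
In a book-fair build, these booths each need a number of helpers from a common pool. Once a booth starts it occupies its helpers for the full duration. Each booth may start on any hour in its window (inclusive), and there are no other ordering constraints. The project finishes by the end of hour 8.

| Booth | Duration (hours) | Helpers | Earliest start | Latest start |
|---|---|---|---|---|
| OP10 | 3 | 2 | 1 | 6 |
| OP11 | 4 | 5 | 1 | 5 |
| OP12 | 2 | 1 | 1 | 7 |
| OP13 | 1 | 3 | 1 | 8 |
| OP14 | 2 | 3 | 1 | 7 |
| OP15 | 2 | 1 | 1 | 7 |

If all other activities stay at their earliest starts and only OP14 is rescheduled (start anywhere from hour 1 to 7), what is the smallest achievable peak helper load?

12

OP14@1: h1:15  h2:12  h3:7  h4:5  h5:0  h6:0  h7:0  h8:0 → peak 15
OP14@2: h1:12  h2:12  h3:10  h4:5  h5:0  h6:0  h7:0  h8:0 → peak 12
OP14@3: h1:12  h2:9  h3:10  h4:8  h5:0  h6:0  h7:0  h8:0 → peak 12
OP14@4: h1:12  h2:9  h3:7  h4:8  h5:3  h6:0  h7:0  h8:0 → peak 12
OP14@5: h1:12  h2:9  h3:7  h4:5  h5:3  h6:3  h7:0  h8:0 → peak 12
OP14@6: h1:12  h2:9  h3:7  h4:5  h5:0  h6:3  h7:3  h8:0 → peak 12
OP14@7: h1:12  h2:9  h3:7  h4:5  h5:0  h6:0  h7:3  h8:3 → peak 12
Best is OP14@2, peak 12.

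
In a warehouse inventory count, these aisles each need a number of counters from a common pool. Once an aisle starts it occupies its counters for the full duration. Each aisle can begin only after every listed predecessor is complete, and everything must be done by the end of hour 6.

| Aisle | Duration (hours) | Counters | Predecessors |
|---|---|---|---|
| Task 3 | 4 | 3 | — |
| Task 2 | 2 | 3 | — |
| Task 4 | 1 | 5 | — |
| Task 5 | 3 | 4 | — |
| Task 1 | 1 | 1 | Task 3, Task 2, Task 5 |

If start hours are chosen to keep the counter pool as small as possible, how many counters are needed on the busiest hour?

Early-start (Task 3@1, Task 2@1, Task 4@1, Task 5@1, Task 1@5) gives peak 15: h1:15  h2:10  h3:7  h4:3  h5:1  h6:0.
Shift Task 4→6, Task 5→3, Task 1→6.
Schedule Task 3@1, Task 2@1, Task 4@6, Task 5@3, Task 1@6: h1:6  h2:6  h3:7  h4:7  h5:4  h6:6 — peak 7.

7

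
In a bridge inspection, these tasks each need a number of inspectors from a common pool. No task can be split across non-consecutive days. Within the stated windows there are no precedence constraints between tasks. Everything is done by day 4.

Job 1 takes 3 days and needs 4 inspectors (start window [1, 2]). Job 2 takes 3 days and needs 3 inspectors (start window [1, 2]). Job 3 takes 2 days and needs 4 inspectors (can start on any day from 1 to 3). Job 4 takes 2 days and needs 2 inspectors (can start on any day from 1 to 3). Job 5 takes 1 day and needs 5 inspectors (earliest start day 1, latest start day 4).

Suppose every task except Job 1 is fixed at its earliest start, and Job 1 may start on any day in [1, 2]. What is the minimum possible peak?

Job 1@1: d1:18  d2:13  d3:7  d4:0 → peak 18
Job 1@2: d1:14  d2:13  d3:7  d4:4 → peak 14
Best is Job 1@2, peak 14.

14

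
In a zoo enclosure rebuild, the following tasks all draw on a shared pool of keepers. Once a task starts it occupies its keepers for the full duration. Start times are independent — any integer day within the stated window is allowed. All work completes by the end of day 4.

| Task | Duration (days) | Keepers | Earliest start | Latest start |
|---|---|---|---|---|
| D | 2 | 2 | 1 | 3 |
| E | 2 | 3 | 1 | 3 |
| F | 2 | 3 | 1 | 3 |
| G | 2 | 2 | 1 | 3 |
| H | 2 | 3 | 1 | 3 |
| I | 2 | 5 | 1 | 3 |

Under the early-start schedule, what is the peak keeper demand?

18

Early-start schedule: D@1, E@1, F@1, G@1, H@1, I@1.
Load per day: day 1: 18, day 2: 18, day 3: 0, day 4: 0.
Peak is 18.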